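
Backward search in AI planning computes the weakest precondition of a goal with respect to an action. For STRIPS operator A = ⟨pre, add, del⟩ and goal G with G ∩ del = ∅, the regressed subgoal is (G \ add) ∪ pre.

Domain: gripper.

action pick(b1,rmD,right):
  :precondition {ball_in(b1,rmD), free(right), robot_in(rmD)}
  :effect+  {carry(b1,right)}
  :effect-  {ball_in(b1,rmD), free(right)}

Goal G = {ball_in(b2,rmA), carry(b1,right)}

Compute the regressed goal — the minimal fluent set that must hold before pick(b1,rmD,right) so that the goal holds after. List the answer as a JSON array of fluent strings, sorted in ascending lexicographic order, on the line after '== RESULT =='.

Regress:
  G ∩ del = {}  (empty — regression defined)
  G \ add = {ball_in(b2,rmA), carry(b1,right)} \ {carry(b1,right)} = {ball_in(b2,rmA)}
  ∪ pre   = {ball_in(b2,rmA)} ∪ {ball_in(b1,rmD), free(right), robot_in(rmD)}
          = {ball_in(b1,rmD), ball_in(b2,rmA), free(right), robot_in(rmD)}

== RESULT ==
["ball_in(b1,rmD)", "ball_in(b2,rmA)", "free(right)", "robot_in(rmD)"]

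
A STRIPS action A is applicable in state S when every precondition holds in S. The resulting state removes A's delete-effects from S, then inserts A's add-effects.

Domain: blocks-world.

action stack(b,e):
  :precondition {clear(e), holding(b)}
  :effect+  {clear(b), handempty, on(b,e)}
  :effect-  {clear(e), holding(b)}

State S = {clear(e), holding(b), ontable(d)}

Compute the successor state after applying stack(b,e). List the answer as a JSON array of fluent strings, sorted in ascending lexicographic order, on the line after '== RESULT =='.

Compute (S \ del) ∪ add:
  pre ⊆ S: {clear(e), holding(b)} ⊆ S  — applicable
  S \ del = {ontable(d)}
  ∪ add   = {clear(b), handempty, on(b,e), ontable(d)}

== RESULT ==
["clear(b)", "handempty", "on(b,e)", "ontable(d)"]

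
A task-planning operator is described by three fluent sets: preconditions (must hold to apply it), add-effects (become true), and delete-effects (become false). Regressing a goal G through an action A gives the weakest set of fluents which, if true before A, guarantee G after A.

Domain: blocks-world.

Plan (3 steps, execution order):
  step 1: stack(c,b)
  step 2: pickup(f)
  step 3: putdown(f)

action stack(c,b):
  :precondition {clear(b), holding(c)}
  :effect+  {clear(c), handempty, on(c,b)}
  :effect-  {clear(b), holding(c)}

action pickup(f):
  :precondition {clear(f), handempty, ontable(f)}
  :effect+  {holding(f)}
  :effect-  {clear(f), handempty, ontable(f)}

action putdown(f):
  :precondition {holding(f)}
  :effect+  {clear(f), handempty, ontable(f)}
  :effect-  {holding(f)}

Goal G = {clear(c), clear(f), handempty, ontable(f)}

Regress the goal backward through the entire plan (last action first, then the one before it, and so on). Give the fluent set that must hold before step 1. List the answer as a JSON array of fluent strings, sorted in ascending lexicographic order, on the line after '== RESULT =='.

Work backward from the goal:
  through step 3 (putdown(f)): drop {clear(f), handempty, ontable(f)}, keep {clear(c)}, require {holding(f)}
    → {clear(c), holding(f)}
  through step 2 (pickup(f)): drop {holding(f)}, keep {clear(c)}, require {clear(f), handempty, ontable(f)}
    → {clear(c), clear(f), handempty, ontable(f)}
  through step 1 (stack(c,b)): drop {clear(c), handempty}, keep {clear(f), ontable(f)}, require {clear(b), holding(c)}
    → {clear(b), clear(f), holding(c), ontable(f)}

== RESULT ==
["clear(b)", "clear(f)", "holding(c)", "ontable(f)"]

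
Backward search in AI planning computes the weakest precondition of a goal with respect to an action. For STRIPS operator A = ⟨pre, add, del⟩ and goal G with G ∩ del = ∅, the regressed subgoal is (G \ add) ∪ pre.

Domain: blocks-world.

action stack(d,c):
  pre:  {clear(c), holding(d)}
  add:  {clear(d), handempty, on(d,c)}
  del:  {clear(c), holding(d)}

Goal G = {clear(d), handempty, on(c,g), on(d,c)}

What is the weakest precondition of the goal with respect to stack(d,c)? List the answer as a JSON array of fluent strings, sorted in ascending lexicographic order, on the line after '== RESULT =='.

Compute (G \ add) ∪ pre:
  G ∩ del = {}  (empty — regression defined)
  G \ add = {clear(d), handempty, on(c,g), on(d,c)} \ {clear(d), handempty, on(d,c)} = {on(c,g)}
  ∪ pre   = {on(c,g)} ∪ {clear(c), holding(d)}
          = {clear(c), holding(d), on(c,g)}

== RESULT ==
["clear(c)", "holding(d)", "on(c,g)"]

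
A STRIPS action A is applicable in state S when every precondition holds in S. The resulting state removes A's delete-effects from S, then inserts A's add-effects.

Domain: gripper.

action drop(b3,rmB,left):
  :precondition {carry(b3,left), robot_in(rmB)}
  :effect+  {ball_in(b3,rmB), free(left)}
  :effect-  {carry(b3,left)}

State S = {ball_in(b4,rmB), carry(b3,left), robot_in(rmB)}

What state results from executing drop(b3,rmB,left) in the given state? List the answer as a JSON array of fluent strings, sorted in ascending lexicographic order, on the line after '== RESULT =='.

Progress:
  pre ⊆ S: {carry(b3,left), robot_in(rmB)} ⊆ S  — applicable
  S \ del = {ball_in(b4,rmB), robot_in(rmB)}
  ∪ add   = {ball_in(b3,rmB), ball_in(b4,rmB), free(left), robot_in(rmB)}

== RESULT ==
["ball_in(b3,rmB)", "ball_in(b4,rmB)", "free(left)", "robot_in(rmB)"]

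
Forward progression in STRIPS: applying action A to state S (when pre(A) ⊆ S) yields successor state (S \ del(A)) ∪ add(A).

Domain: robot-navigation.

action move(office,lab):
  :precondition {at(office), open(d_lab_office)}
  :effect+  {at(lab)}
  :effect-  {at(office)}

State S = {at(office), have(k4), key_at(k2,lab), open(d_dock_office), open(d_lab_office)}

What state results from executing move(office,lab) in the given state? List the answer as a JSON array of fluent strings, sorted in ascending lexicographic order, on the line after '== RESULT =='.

Compute (S \ del) ∪ add:
  pre ⊆ S: {at(office), open(d_lab_office)} ⊆ S  — applicable
  S \ del = {have(k4), key_at(k2,lab), open(d_dock_office), open(d_lab_office)}
  ∪ add   = {at(lab), have(k4), key_at(k2,lab), open(d_dock_office), open(d_lab_office)}

== RESULT ==
["at(lab)", "have(k4)", "key_at(k2,lab)", "open(d_dock_office)", "open(d_lab_office)"]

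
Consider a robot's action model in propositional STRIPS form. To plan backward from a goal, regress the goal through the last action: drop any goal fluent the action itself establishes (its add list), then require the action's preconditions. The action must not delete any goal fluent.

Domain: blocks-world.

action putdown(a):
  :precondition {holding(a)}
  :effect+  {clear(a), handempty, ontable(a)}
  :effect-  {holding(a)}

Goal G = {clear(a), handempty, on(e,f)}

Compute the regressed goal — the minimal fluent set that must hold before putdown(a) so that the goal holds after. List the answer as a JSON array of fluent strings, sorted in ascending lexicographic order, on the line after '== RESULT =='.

Compute (G \ add) ∪ pre:
  G ∩ del = {}  (empty — regression defined)
  G \ add = {clear(a), handempty, on(e,f)} \ {clear(a), handempty, ontable(a)} = {on(e,f)}
  ∪ pre   = {on(e,f)} ∪ {holding(a)}
          = {holding(a), on(e,f)}

== RESULT ==
["holding(a)", "on(e,f)"]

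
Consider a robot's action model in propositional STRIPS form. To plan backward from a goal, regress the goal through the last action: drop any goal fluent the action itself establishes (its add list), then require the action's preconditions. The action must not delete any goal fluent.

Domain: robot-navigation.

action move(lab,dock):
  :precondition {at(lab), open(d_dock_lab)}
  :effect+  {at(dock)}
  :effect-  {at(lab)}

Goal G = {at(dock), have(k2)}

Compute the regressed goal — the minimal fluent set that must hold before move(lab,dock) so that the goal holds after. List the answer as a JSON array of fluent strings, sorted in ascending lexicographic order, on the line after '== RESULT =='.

Regress:
  G ∩ del = {}  (empty — regression defined)
  G \ add = {at(dock), have(k2)} \ {at(dock)} = {have(k2)}
  ∪ pre   = {have(k2)} ∪ {at(lab), open(d_dock_lab)}
          = {at(lab), have(k2), open(d_dock_lab)}

== RESULT ==
["at(lab)", "have(k2)", "open(d_dock_lab)"]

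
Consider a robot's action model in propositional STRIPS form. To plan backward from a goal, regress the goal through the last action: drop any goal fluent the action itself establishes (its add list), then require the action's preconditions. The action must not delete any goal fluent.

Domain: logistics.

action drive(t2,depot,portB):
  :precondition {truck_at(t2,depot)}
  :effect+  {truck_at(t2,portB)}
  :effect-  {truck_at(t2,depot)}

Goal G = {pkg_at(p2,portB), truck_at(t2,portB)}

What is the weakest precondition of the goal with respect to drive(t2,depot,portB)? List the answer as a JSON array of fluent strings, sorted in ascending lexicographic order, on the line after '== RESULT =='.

Compute (G \ add) ∪ pre:
  G ∩ del = {}  (empty — regression defined)
  G \ add = {pkg_at(p2,portB), truck_at(t2,portB)} \ {truck_at(t2,portB)} = {pkg_at(p2,portB)}
  ∪ pre   = {pkg_at(p2,portB)} ∪ {truck_at(t2,depot)}
          = {pkg_at(p2,portB), truck_at(t2,depot)}

== RESULT ==
["pkg_at(p2,portB)", "truck_at(t2,depot)"]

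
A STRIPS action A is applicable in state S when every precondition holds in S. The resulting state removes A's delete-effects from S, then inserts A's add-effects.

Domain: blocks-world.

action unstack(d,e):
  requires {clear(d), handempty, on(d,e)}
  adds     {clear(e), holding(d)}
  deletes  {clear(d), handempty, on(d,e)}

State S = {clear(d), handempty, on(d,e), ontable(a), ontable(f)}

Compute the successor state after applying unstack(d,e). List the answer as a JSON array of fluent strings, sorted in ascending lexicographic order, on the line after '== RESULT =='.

Progress:
  pre ⊆ S: {clear(d), handempty, on(d,e)} ⊆ S  — applicable
  S \ del = {ontable(a), ontable(f)}
  ∪ add   = {clear(e), holding(d), ontable(a), ontable(f)}

== RESULT ==
["clear(e)", "holding(d)", "ontable(a)", "ontable(f)"]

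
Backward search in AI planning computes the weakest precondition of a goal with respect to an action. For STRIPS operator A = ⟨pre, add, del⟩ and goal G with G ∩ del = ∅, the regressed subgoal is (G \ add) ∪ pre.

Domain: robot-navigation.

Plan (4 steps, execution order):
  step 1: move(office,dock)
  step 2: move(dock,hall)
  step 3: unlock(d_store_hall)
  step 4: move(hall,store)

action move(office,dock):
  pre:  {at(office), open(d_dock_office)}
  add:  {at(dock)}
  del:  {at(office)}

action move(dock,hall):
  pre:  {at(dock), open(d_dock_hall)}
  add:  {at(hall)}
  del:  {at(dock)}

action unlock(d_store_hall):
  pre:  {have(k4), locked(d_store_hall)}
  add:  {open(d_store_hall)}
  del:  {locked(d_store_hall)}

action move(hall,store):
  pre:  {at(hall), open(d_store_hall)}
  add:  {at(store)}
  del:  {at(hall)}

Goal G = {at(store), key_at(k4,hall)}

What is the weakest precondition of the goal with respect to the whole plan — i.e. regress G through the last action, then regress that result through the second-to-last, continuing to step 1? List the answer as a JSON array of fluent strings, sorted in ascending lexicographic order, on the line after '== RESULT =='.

Regress step by step:
  through step 4 (move(hall,store)): drop {at(store)}, keep {key_at(k4,hall)}, require {at(hall), open(d_store_hall)}
    → {at(hall), key_at(k4,hall), open(d_store_hall)}
  through step 3 (unlock(d_store_hall)): drop {open(d_store_hall)}, keep {at(hall), key_at(k4,hall)}, require {have(k4), locked(d_store_hall)}
    → {at(hall), have(k4), key_at(k4,hall), locked(d_store_hall)}
  through step 2 (move(dock,hall)): drop {at(hall)}, keep {have(k4), key_at(k4,hall), locked(d_store_hall)}, require {at(dock), open(d_dock_hall)}
    → {at(dock), have(k4), key_at(k4,hall), locked(d_store_hall), open(d_dock_hall)}
  through step 1 (move(office,dock)): drop {at(dock)}, keep {have(k4), key_at(k4,hall), locked(d_store_hall), open(d_dock_hall)}, require {at(office), open(d_dock_office)}
    → {at(office), have(k4), key_at(k4,hall), locked(d_store_hall), open(d_dock_hall), open(d_dock_office)}

== RESULT ==
["at(office)", "have(k4)", "key_at(k4,hall)", "locked(d_store_hall)", "open(d_dock_hall)", "open(d_dock_office)"]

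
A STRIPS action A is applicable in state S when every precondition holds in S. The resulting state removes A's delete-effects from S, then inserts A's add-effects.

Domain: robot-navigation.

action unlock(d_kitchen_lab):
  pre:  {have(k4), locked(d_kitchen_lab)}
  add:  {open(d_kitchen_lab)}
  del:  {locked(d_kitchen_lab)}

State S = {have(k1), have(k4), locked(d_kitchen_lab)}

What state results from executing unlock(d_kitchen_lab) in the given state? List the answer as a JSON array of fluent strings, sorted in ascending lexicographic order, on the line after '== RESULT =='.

Progress:
  pre ⊆ S: {have(k4), locked(d_kitchen_lab)} ⊆ S  — applicable
  S \ del = {have(k1), have(k4)}
  ∪ add   = {have(k1), have(k4), open(d_kitchen_lab)}

== RESULT ==
["have(k1)", "have(k4)", "open(d_kitchen_lab)"]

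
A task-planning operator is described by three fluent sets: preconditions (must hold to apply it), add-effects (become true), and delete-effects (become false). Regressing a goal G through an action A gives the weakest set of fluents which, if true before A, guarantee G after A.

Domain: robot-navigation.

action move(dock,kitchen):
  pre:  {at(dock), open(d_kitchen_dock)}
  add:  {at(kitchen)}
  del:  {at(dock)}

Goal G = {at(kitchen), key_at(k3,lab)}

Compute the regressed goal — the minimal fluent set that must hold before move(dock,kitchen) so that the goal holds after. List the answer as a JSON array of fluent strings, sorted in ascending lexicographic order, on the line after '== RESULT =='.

Compute (G \ add) ∪ pre:
  G ∩ del = {}  (empty — regression defined)
  G \ add = {at(kitchen), key_at(k3,lab)} \ {at(kitchen)} = {key_at(k3,lab)}
  ∪ pre   = {key_at(k3,lab)} ∪ {at(dock), open(d_kitchen_dock)}
          = {at(dock), key_at(k3,lab), open(d_kitchen_dock)}

== RESULT ==
["at(dock)", "key_at(k3,lab)", "open(d_kitchen_dock)"]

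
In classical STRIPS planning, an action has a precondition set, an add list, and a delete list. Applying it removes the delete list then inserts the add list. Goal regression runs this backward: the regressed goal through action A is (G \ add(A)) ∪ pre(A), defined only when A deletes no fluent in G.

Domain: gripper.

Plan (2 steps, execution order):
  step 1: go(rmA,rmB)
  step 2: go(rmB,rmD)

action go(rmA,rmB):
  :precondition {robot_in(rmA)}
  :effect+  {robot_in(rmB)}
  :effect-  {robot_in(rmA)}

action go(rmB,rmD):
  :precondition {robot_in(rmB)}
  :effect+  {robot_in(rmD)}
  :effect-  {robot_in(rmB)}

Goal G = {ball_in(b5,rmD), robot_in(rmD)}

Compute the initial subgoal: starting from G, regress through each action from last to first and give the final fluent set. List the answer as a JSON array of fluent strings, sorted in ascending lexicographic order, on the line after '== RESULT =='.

Regress step by step:
  through step 2 (go(rmB,rmD)): drop {robot_in(rmD)}, keep {ball_in(b5,rmD)}, require {robot_in(rmB)}
    → {ball_in(b5,rmD), robot_in(rmB)}
  through step 1 (go(rmA,rmB)): drop {robot_in(rmB)}, keep {ball_in(b5,rmD)}, require {robot_in(rmA)}
    → {ball_in(b5,rmD), robot_in(rmA)}

== RESULT ==
["ball_in(b5,rmD)", "robot_in(rmA)"]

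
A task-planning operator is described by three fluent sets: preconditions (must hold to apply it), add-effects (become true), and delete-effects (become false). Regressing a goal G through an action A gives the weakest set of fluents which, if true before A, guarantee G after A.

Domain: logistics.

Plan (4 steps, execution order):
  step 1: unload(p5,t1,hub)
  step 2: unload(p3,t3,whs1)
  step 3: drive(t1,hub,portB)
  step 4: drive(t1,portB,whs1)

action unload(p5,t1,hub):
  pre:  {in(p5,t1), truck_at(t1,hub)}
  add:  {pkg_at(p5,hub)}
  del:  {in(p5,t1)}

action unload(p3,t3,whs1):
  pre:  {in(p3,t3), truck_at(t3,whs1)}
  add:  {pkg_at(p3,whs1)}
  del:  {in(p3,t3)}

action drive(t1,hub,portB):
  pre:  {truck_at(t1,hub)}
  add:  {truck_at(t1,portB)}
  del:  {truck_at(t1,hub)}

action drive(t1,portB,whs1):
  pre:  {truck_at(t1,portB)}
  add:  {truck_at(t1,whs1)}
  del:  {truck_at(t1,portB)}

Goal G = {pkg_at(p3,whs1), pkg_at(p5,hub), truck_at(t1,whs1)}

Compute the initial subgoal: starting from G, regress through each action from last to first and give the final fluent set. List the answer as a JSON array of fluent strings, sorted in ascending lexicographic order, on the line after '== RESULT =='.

Regress step by step:
  through step 4 (drive(t1,portB,whs1)): drop {truck_at(t1,whs1)}, keep {pkg_at(p3,whs1), pkg_at(p5,hub)}, require {truck_at(t1,portB)}
    → {pkg_at(p3,whs1), pkg_at(p5,hub), truck_at(t1,portB)}
  through step 3 (drive(t1,hub,portB)): drop {truck_at(t1,portB)}, keep {pkg_at(p3,whs1), pkg_at(p5,hub)}, require {truck_at(t1,hub)}
    → {pkg_at(p3,whs1), pkg_at(p5,hub), truck_at(t1,hub)}
  through step 2 (unload(p3,t3,whs1)): drop {pkg_at(p3,whs1)}, keep {pkg_at(p5,hub), truck_at(t1,hub)}, require {in(p3,t3), truck_at(t3,whs1)}
    → {in(p3,t3), pkg_at(p5,hub), truck_at(t1,hub), truck_at(t3,whs1)}
  through step 1 (unload(p5,t1,hub)): drop {pkg_at(p5,hub)}, keep {in(p3,t3), truck_at(t1,hub), truck_at(t3,whs1)}, require {in(p5,t1), truck_at(t1,hub)}
    → {in(p3,t3), in(p5,t1), truck_at(t1,hub), truck_at(t3,whs1)}

== RESULT ==
["in(p3,t3)", "in(p5,t1)", "truck_at(t1,hub)", "truck_at(t3,whs1)"]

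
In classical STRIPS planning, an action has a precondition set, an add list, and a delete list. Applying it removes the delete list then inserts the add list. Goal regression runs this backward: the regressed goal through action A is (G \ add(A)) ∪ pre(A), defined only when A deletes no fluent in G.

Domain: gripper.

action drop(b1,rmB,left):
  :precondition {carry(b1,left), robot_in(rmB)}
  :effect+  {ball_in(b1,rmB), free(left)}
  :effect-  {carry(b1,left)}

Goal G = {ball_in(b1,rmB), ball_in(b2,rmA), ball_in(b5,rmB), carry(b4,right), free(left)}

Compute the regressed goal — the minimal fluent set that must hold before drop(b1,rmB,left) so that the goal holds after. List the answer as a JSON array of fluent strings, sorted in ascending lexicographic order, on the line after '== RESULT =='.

Regress:
  G ∩ del = {}  (empty — regression defined)
  G \ add = {ball_in(b1,rmB), ball_in(b2,rmA), ball_in(b5,rmB), carry(b4,right), free(left)} \ {ball_in(b1,rmB), free(left)} = {ball_in(b2,rmA), ball_in(b5,rmB), carry(b4,right)}
  ∪ pre   = {ball_in(b2,rmA), ball_in(b5,rmB), carry(b4,right)} ∪ {carry(b1,left), robot_in(rmB)}
          = {ball_in(b2,rmA), ball_in(b5,rmB), carry(b1,left), carry(b4,right), robot_in(rmB)}

== RESULT ==
["ball_in(b2,rmA)", "ball_in(b5,rmB)", "carry(b1,left)", "carry(b4,right)", "robot_in(rmB)"]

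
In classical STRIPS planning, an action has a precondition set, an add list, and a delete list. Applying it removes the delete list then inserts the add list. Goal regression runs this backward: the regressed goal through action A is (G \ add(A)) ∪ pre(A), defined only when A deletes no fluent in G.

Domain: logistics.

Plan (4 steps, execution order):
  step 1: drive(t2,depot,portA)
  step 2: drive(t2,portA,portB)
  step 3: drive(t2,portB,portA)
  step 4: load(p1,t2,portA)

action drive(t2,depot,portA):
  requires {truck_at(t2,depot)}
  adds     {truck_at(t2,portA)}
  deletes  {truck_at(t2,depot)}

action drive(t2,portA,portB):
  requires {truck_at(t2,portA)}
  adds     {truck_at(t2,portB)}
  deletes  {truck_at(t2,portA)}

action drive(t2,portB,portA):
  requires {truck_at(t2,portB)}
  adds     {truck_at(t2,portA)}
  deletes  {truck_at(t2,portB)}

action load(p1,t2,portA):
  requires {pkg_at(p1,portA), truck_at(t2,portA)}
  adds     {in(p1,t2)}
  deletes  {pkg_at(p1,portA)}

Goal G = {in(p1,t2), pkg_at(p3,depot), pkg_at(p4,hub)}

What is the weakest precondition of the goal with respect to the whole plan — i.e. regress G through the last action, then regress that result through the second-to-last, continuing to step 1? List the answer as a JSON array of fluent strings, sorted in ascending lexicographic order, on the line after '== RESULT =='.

Work backward from the goal:
  through step 4 (load(p1,t2,portA)): drop {in(p1,t2)}, keep {pkg_at(p3,depot), pkg_at(p4,hub)}, require {pkg_at(p1,portA), truck_at(t2,portA)}
    → {pkg_at(p1,portA), pkg_at(p3,depot), pkg_at(p4,hub), truck_at(t2,portA)}
  through step 3 (drive(t2,portB,portA)): drop {truck_at(t2,portA)}, keep {pkg_at(p1,portA), pkg_at(p3,depot), pkg_at(p4,hub)}, require {truck_at(t2,portB)}
    → {pkg_at(p1,portA), pkg_at(p3,depot), pkg_at(p4,hub), truck_at(t2,portB)}
  through step 2 (drive(t2,portA,portB)): drop {truck_at(t2,portB)}, keep {pkg_at(p1,portA), pkg_at(p3,depot), pkg_at(p4,hub)}, require {truck_at(t2,portA)}
    → {pkg_at(p1,portA), pkg_at(p3,depot), pkg_at(p4,hub), truck_at(t2,portA)}
  through step 1 (drive(t2,depot,portA)): drop {truck_at(t2,portA)}, keep {pkg_at(p1,portA), pkg_at(p3,depot), pkg_at(p4,hub)}, require {truck_at(t2,depot)}
    → {pkg_at(p1,portA), pkg_at(p3,depot), pkg_at(p4,hub), truck_at(t2,depot)}

== RESULT ==
["pkg_at(p1,portA)", "pkg_at(p3,depot)", "pkg_at(p4,hub)", "truck_at(t2,depot)"]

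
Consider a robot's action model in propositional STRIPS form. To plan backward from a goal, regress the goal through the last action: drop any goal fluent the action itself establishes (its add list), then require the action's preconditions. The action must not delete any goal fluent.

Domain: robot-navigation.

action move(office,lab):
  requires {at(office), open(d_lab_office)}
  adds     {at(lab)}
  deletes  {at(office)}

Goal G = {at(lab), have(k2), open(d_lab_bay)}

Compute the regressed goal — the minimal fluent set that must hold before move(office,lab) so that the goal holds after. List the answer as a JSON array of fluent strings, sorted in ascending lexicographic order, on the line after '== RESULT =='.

Regress:
  G ∩ del = {}  (empty — regression defined)
  G \ add = {at(lab), have(k2), open(d_lab_bay)} \ {at(lab)} = {have(k2), open(d_lab_bay)}
  ∪ pre   = {have(k2), open(d_lab_bay)} ∪ {at(office), open(d_lab_office)}
          = {at(office), have(k2), open(d_lab_bay), open(d_lab_office)}

== RESULT ==
["at(office)", "have(k2)", "open(d_lab_bay)", "open(d_lab_office)"]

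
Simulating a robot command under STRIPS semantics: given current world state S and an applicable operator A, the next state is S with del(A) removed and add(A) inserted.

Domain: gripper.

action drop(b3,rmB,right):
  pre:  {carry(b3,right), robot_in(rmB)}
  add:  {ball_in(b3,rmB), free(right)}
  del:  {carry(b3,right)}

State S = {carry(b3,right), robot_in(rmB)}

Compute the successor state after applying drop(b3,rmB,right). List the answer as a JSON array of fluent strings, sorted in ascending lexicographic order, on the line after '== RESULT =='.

Compute (S \ del) ∪ add:
  pre ⊆ S: {carry(b3,right), robot_in(rmB)} ⊆ S  — applicable
  S \ del = {robot_in(rmB)}
  ∪ add   = {ball_in(b3,rmB), free(right), robot_in(rmB)}

== RESULT ==
["ball_in(b3,rmB)", "free(right)", "robot_in(rmB)"]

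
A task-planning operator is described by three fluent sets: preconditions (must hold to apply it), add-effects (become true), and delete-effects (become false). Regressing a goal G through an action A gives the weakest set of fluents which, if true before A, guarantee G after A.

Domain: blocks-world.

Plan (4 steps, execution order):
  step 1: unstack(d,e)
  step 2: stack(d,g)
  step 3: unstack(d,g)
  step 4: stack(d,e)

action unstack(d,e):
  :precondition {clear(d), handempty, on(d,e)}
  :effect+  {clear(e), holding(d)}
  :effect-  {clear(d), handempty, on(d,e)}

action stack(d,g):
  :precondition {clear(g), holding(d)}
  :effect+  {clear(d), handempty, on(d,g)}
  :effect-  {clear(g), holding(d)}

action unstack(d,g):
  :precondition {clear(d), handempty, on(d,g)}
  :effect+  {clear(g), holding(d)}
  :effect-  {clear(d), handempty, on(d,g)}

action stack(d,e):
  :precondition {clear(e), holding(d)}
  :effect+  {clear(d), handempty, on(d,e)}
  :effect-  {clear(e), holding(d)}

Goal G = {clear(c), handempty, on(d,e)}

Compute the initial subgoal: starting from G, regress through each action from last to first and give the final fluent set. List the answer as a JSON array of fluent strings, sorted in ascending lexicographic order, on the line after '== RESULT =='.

Regress step by step:
  through step 4 (stack(d,e)): drop {handempty, on(d,e)}, keep {clear(c)}, require {clear(e), holding(d)}
    → {clear(c), clear(e), holding(d)}
  through step 3 (unstack(d,g)): drop {holding(d)}, keep {clear(c), clear(e)}, require {clear(d), handempty, on(d,g)}
    → {clear(c), clear(d), clear(e), handempty, on(d,g)}
  through step 2 (stack(d,g)): drop {clear(d), handempty, on(d,g)}, keep {clear(c), clear(e)}, require {clear(g), holding(d)}
    → {clear(c), clear(e), clear(g), holding(d)}
  through step 1 (unstack(d,e)): drop {clear(e), holding(d)}, keep {clear(c), clear(g)}, require {clear(d), handempty, on(d,e)}
    → {clear(c), clear(d), clear(g), handempty, on(d,e)}

== RESULT ==
["clear(c)", "clear(d)", "clear(g)", "handempty", "on(d,e)"]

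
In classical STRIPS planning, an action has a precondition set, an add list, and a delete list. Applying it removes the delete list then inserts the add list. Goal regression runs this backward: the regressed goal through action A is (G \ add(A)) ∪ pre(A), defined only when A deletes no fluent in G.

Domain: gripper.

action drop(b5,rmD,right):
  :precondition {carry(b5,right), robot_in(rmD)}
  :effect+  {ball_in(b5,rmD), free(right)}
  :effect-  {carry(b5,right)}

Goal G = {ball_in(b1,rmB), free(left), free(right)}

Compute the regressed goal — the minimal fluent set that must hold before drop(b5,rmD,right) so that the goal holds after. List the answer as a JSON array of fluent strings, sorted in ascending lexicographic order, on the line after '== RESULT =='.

Regress:
  G ∩ del = {}  (empty — regression defined)
  G \ add = {ball_in(b1,rmB), free(left), free(right)} \ {ball_in(b5,rmD), free(right)} = {ball_in(b1,rmB), free(left)}
  ∪ pre   = {ball_in(b1,rmB), free(left)} ∪ {carry(b5,right), robot_in(rmD)}
          = {ball_in(b1,rmB), carry(b5,right), free(left), robot_in(rmD)}

== RESULT ==
["ball_in(b1,rmB)", "carry(b5,right)", "free(left)", "robot_in(rmD)"]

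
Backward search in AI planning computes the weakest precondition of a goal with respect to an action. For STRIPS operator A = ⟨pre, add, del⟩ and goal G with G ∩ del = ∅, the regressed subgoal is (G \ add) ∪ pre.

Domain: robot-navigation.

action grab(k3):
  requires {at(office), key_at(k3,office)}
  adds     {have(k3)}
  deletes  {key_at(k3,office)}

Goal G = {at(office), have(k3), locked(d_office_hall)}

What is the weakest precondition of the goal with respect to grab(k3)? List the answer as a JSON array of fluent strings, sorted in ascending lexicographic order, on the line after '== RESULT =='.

Compute (G \ add) ∪ pre:
  G ∩ del = {}  (empty — regression defined)
  G \ add = {at(office), have(k3), locked(d_office_hall)} \ {have(k3)} = {at(office), locked(d_office_hall)}
  ∪ pre   = {at(office), locked(d_office_hall)} ∪ {at(office), key_at(k3,office)}
          = {at(office), key_at(k3,office), locked(d_office_hall)}

== RESULT ==
["at(office)", "key_at(k3,office)", "locked(d_office_hall)"]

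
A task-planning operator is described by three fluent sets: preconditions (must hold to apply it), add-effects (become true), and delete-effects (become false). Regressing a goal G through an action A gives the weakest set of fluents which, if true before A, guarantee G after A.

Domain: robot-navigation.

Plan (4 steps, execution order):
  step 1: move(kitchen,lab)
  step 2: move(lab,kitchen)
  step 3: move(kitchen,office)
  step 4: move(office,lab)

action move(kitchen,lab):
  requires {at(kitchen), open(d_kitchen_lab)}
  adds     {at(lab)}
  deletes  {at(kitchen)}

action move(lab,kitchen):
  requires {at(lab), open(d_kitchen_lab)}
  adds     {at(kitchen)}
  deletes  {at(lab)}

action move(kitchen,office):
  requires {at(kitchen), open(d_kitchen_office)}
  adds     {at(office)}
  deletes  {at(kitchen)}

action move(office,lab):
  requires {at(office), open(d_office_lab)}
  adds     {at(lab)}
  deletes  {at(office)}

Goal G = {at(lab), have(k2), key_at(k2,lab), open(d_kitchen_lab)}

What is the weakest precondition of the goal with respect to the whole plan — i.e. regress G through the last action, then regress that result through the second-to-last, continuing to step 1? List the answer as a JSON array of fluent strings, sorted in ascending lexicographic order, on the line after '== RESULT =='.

Work backward from the goal:
  through step 4 (move(office,lab)): drop {at(lab)}, keep {have(k2), key_at(k2,lab), open(d_kitchen_lab)}, require {at(office), open(d_office_lab)}
    → {at(office), have(k2), key_at(k2,lab), open(d_kitchen_lab), open(d_office_lab)}
  through step 3 (move(kitchen,office)): drop {at(office)}, keep {have(k2), key_at(k2,lab), open(d_kitchen_lab), open(d_office_lab)}, require {at(kitchen), open(d_kitchen_office)}
    → {at(kitchen), have(k2), key_at(k2,lab), open(d_kitchen_lab), open(d_kitchen_office), open(d_office_lab)}
  through step 2 (move(lab,kitchen)): drop {at(kitchen)}, keep {have(k2), key_at(k2,lab), open(d_kitchen_lab), open(d_kitchen_office), open(d_office_lab)}, require {at(lab), open(d_kitchen_lab)}
    → {at(lab), have(k2), key_at(k2,lab), open(d_kitchen_lab), open(d_kitchen_office), open(d_office_lab)}
  through step 1 (move(kitchen,lab)): drop {at(lab)}, keep {have(k2), key_at(k2,lab), open(d_kitchen_lab), open(d_kitchen_office), open(d_office_lab)}, require {at(kitchen), open(d_kitchen_lab)}
    → {at(kitchen), have(k2), key_at(k2,lab), open(d_kitchen_lab), open(d_kitchen_office), open(d_office_lab)}

== RESULT ==
["at(kitchen)", "have(k2)", "key_at(k2,lab)", "open(d_kitchen_lab)", "open(d_kitchen_office)", "open(d_office_lab)"]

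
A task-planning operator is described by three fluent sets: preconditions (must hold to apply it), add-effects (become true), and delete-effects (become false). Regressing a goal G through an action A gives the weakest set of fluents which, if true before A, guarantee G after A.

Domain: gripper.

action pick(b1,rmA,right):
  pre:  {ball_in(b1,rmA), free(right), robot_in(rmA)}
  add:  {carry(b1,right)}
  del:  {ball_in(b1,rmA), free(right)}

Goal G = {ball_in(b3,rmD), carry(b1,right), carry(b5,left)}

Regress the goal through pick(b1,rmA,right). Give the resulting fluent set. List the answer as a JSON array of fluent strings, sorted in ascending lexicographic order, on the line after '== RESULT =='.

Regress:
  G ∩ del = {}  (empty — regression defined)
  G \ add = {ball_in(b3,rmD), carry(b1,right), carry(b5,left)} \ {carry(b1,right)} = {ball_in(b3,rmD), carry(b5,left)}
  ∪ pre   = {ball_in(b3,rmD), carry(b5,left)} ∪ {ball_in(b1,rmA), free(right), robot_in(rmA)}
          = {ball_in(b1,rmA), ball_in(b3,rmD), carry(b5,left), free(right), robot_in(rmA)}

== RESULT ==
["ball_in(b1,rmA)", "ball_in(b3,rmD)", "carry(b5,left)", "free(right)", "robot_in(rmA)"]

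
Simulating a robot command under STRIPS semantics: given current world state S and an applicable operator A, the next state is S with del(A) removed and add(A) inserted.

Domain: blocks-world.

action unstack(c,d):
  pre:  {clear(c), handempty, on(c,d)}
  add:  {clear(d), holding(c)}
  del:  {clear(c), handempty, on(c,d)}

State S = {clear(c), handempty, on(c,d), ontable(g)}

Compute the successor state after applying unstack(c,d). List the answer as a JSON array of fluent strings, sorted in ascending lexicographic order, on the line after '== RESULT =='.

Progress:
  pre ⊆ S: {clear(c), handempty, on(c,d)} ⊆ S  — applicable
  S \ del = {ontable(g)}
  ∪ add   = {clear(d), holding(c), ontable(g)}

== RESULT ==
["clear(d)", "holding(c)", "ontable(g)"]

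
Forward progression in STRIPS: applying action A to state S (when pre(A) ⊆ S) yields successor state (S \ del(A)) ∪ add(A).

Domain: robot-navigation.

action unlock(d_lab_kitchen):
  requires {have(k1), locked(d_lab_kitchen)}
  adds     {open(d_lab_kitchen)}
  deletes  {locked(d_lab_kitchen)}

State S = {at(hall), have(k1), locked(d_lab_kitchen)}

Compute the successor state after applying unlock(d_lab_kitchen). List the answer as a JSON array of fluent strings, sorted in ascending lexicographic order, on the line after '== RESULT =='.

Progress:
  pre ⊆ S: {have(k1), locked(d_lab_kitchen)} ⊆ S  — applicable
  S \ del = {at(hall), have(k1)}
  ∪ add   = {at(hall), have(k1), open(d_lab_kitchen)}

== RESULT ==
["at(hall)", "have(k1)", "open(d_lab_kitchen)"]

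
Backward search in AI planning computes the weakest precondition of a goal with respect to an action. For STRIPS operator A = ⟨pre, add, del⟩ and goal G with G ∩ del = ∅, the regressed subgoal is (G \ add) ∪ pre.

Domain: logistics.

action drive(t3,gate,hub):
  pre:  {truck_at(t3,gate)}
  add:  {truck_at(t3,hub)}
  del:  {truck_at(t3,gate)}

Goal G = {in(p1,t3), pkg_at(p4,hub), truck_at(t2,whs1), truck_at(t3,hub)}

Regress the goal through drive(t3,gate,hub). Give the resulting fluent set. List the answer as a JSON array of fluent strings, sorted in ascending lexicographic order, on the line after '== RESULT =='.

Regress:
  G ∩ del = {}  (empty — regression defined)
  G \ add = {in(p1,t3), pkg_at(p4,hub), truck_at(t2,whs1), truck_at(t3,hub)} \ {truck_at(t3,hub)} = {in(p1,t3), pkg_at(p4,hub), truck_at(t2,whs1)}
  ∪ pre   = {in(p1,t3), pkg_at(p4,hub), truck_at(t2,whs1)} ∪ {truck_at(t3,gate)}
          = {in(p1,t3), pkg_at(p4,hub), truck_at(t2,whs1), truck_at(t3,gate)}

== RESULT ==
["in(p1,t3)", "pkg_at(p4,hub)", "truck_at(t2,whs1)", "truck_at(t3,gate)"]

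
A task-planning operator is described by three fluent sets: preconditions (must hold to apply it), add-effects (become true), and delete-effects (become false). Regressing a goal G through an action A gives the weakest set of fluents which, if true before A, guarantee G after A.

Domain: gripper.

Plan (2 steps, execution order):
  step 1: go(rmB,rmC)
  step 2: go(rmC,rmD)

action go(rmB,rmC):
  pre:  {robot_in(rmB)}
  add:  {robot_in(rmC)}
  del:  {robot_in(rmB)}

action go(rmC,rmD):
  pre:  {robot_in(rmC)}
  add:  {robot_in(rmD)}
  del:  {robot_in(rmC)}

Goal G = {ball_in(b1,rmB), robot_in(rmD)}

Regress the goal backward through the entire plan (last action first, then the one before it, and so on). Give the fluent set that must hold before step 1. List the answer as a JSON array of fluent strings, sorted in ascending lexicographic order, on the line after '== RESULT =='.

Regress step by step:
  through step 2 (go(rmC,rmD)): drop {robot_in(rmD)}, keep {ball_in(b1,rmB)}, require {robot_in(rmC)}
    → {ball_in(b1,rmB), robot_in(rmC)}
  through step 1 (go(rmB,rmC)): drop {robot_in(rmC)}, keep {ball_in(b1,rmB)}, require {robot_in(rmB)}
    → {ball_in(b1,rmB), robot_in(rmB)}

== RESULT ==
["ball_in(b1,rmB)", "robot_in(rmB)"]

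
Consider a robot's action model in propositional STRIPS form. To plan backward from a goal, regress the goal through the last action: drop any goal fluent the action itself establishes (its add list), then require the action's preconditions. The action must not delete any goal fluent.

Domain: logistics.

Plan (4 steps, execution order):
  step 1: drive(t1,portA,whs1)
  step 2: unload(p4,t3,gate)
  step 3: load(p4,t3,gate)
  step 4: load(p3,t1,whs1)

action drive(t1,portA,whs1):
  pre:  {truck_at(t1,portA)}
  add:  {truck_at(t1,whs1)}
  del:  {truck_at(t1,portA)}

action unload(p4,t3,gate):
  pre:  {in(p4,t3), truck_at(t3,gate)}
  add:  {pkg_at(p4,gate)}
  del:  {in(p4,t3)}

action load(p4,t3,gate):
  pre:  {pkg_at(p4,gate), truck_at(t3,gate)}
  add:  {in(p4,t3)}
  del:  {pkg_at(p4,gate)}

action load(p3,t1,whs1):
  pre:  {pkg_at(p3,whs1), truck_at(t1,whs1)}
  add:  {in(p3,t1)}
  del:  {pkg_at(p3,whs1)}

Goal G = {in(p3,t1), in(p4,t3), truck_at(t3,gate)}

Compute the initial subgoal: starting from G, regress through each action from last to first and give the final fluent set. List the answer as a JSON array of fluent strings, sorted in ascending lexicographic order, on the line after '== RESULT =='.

Work backward from the goal:
  through step 4 (load(p3,t1,whs1)): drop {in(p3,t1)}, keep {in(p4,t3), truck_at(t3,gate)}, require {pkg_at(p3,whs1), truck_at(t1,whs1)}
    → {in(p4,t3), pkg_at(p3,whs1), truck_at(t1,whs1), truck_at(t3,gate)}
  through step 3 (load(p4,t3,gate)): drop {in(p4,t3)}, keep {pkg_at(p3,whs1), truck_at(t1,whs1), truck_at(t3,gate)}, require {pkg_at(p4,gate), truck_at(t3,gate)}
    → {pkg_at(p3,whs1), pkg_at(p4,gate), truck_at(t1,whs1), truck_at(t3,gate)}
  through step 2 (unload(p4,t3,gate)): drop {pkg_at(p4,gate)}, keep {pkg_at(p3,whs1), truck_at(t1,whs1), truck_at(t3,gate)}, require {in(p4,t3), truck_at(t3,gate)}
    → {in(p4,t3), pkg_at(p3,whs1), truck_at(t1,whs1), truck_at(t3,gate)}
  through step 1 (drive(t1,portA,whs1)): drop {truck_at(t1,whs1)}, keep {in(p4,t3), pkg_at(p3,whs1), truck_at(t3,gate)}, require {truck_at(t1,portA)}
    → {in(p4,t3), pkg_at(p3,whs1), truck_at(t1,portA), truck_at(t3,gate)}

== RESULT ==
["in(p4,t3)", "pkg_at(p3,whs1)", "truck_at(t1,portA)", "truck_at(t3,gate)"]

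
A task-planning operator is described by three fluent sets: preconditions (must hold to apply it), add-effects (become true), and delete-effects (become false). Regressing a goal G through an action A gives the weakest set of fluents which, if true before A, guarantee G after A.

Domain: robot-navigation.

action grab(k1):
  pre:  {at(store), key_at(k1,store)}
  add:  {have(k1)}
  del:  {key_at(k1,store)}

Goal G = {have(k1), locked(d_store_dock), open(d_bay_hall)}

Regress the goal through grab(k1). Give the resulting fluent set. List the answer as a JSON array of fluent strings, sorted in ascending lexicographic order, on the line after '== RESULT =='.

Regress:
  G ∩ del = {}  (empty — regression defined)
  G \ add = {have(k1), locked(d_store_dock), open(d_bay_hall)} \ {have(k1)} = {locked(d_store_dock), open(d_bay_hall)}
  ∪ pre   = {locked(d_store_dock), open(d_bay_hall)} ∪ {at(store), key_at(k1,store)}
          = {at(store), key_at(k1,store), locked(d_store_dock), open(d_bay_hall)}

== RESULT ==
["at(store)", "key_at(k1,store)", "locked(d_store_dock)", "open(d_bay_hall)"]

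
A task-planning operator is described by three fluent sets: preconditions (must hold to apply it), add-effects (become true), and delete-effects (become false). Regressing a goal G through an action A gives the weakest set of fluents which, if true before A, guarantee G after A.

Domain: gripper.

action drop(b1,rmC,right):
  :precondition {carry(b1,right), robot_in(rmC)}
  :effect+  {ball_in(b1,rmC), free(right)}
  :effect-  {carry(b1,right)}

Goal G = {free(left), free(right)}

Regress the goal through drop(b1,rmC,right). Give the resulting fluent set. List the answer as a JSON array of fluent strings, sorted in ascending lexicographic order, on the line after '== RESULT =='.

Compute (G \ add) ∪ pre:
  G ∩ del = {}  (empty — regression defined)
  G \ add = {free(left), free(right)} \ {ball_in(b1,rmC), free(right)} = {free(left)}
  ∪ pre   = {free(left)} ∪ {carry(b1,right), robot_in(rmC)}
          = {carry(b1,right), free(left), robot_in(rmC)}

== RESULT ==
["carry(b1,right)", "free(left)", "robot_in(rmC)"]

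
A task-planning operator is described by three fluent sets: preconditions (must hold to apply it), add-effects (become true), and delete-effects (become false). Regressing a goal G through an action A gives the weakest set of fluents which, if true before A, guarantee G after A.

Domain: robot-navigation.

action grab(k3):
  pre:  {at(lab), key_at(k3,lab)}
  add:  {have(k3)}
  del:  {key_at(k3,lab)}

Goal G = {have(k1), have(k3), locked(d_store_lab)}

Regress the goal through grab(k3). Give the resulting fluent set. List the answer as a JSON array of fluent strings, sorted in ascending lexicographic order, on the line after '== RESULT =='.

Compute (G \ add) ∪ pre:
  G ∩ del = {}  (empty — regression defined)
  G \ add = {have(k1), have(k3), locked(d_store_lab)} \ {have(k3)} = {have(k1), locked(d_store_lab)}
  ∪ pre   = {have(k1), locked(d_store_lab)} ∪ {at(lab), key_at(k3,lab)}
          = {at(lab), have(k1), key_at(k3,lab), locked(d_store_lab)}

== RESULT ==
["at(lab)", "have(k1)", "key_at(k3,lab)", "locked(d_store_lab)"]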